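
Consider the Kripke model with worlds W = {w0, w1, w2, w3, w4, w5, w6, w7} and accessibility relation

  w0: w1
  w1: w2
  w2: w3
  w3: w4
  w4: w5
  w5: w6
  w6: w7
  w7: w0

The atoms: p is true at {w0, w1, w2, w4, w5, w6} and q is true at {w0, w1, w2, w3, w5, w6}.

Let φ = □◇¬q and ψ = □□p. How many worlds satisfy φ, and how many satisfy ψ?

For □◇¬q:
w0: successors {w1}; ◇¬q there: w1:F. ✗
w1: successors {w2}; ◇¬q there: w2:F. ✗
w2: successors {w3}; ◇¬q there: w3:T. ✓
w3: successors {w4}; ◇¬q there: w4:F. ✗
w4: successors {w5}; ◇¬q there: w5:F. ✗
w5: successors {w6}; ◇¬q there: w6:T. ✓
w6: successors {w7}; ◇¬q there: w7:F. ✗
w7: successors {w0}; ◇¬q there: w0:F. ✗
— 2 worlds.
For □□p:
w0: successors {w1}; □p there: w1:T. ✓
w1: successors {w2}; □p there: w2:F. ✗
w2: successors {w3}; □p there: w3:T. ✓
w3: successors {w4}; □p there: w4:T. ✓
w4: successors {w5}; □p there: w5:T. ✓
w5: successors {w6}; □p there: w6:F. ✗
w6: successors {w7}; □p there: w7:T. ✓
w7: successors {w0}; □p there: w0:T. ✓
— 6 worlds.

2 and 6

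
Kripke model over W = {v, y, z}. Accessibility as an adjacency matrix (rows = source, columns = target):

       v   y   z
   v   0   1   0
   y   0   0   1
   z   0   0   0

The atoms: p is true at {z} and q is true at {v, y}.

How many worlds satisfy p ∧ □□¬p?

1

v: p is F, □□¬p is F. ✗
y: p is F, □□¬p is T. ✗
z: p is T, □□¬p is T. ✓
Satisfying worlds: {z}.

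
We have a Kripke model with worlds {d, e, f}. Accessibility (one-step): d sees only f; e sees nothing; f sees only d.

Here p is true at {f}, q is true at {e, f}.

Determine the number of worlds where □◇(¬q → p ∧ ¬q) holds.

2

d: successors {f}; ◇(¬q → p ∧ ¬q) there: f:F. ✗
e: no successors, so □◇(¬q → p ∧ ¬q) holds vacuously. ✓
f: successors {d}; ◇(¬q → p ∧ ¬q) there: d:T. ✓
Satisfying worlds: {e, f}.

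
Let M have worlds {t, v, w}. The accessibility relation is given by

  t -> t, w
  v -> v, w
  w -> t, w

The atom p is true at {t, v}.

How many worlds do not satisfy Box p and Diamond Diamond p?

t: Box p is F, Diamond Diamond p is T. ✗
v: Box p is F, Diamond Diamond p is T. ✗
w: Box p is F, Diamond Diamond p is T. ✗
Satisfying worlds: ∅.
So Box p and Diamond Diamond p fails at the other 3 worlds.

3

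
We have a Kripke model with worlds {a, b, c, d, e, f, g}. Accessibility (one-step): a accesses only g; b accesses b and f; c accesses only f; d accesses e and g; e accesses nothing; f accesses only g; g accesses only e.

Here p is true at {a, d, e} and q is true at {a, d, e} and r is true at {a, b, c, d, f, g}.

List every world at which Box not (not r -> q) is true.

{e}

a: successors {g}; not (not r -> q) there: g:F. ✗
b: successors {b, f}; not (not r -> q) there: b:F, f:F. ✗
c: successors {f}; not (not r -> q) there: f:F. ✗
d: successors {e, g}; not (not r -> q) there: e:F, g:F. ✗
e: no successors, so Box not (not r -> q) holds vacuously. ✓
f: successors {g}; not (not r -> q) there: g:F. ✗
g: successors {e}; not (not r -> q) there: e:F. ✗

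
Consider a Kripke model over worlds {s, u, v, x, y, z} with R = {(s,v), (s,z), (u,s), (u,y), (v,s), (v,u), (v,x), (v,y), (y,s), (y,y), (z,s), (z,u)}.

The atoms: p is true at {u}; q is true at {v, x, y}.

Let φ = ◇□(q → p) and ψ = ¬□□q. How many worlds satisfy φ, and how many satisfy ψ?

For ◇□(q → p):
s: successors {v, z}; □(q → p) there: v:F, z:T. ✓
u: successors {s, y}; □(q → p) there: s:F, y:F. ✗
v: successors {s, u, x, y}; □(q → p) there: s:F, u:F, x:T, y:F. ✓
x: no successors, so ◇□(q → p) fails. ✗
y: successors {s, y}; □(q → p) there: s:F, y:F. ✗
z: successors {s, u}; □(q → p) there: s:F, u:F. ✗
— 2 worlds.
For ¬□□q:
s: □□q is F. ✓
u: □□q is F. ✓
v: □□q is F. ✓
x: □□q is T. ✗
y: □□q is F. ✓
z: □□q is F. ✓
— 5 worlds.

2 and 5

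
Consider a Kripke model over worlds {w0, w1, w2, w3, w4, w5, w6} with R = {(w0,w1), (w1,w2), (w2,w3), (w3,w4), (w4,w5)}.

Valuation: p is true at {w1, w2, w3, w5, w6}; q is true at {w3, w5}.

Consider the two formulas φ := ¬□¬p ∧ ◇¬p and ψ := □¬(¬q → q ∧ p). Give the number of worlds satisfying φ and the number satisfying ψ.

0 and 5

For ¬□¬p ∧ ◇¬p:
w0: ¬□¬p is T, ◇¬p is F. ✗
w1: ¬□¬p is T, ◇¬p is F. ✗
w2: ¬□¬p is T, ◇¬p is F. ✗
w3: ¬□¬p is F, ◇¬p is T. ✗
w4: ¬□¬p is T, ◇¬p is F. ✗
w5: ¬□¬p is F, ◇¬p is F. ✗
w6: ¬□¬p is F, ◇¬p is F. ✗
— 0 worlds.
For □¬(¬q → q ∧ p):
w0: successors {w1}; ¬(¬q → q ∧ p) there: w1:T. ✓
w1: successors {w2}; ¬(¬q → q ∧ p) there: w2:T. ✓
w2: successors {w3}; ¬(¬q → q ∧ p) there: w3:F. ✗
w3: successors {w4}; ¬(¬q → q ∧ p) there: w4:T. ✓
w4: successors {w5}; ¬(¬q → q ∧ p) there: w5:F. ✗
w5: no successors, so □¬(¬q → q ∧ p) holds vacuously. ✓
w6: no successors, so □¬(¬q → q ∧ p) holds vacuously. ✓
— 5 worlds.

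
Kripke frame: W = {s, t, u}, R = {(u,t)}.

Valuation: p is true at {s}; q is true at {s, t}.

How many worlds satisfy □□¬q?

3

s: no successors, so □□¬q holds vacuously. ✓
t: no successors, so □□¬q holds vacuously. ✓
u: successors {t}; □¬q there: t:T. ✓
Satisfying worlds: {s, t, u}.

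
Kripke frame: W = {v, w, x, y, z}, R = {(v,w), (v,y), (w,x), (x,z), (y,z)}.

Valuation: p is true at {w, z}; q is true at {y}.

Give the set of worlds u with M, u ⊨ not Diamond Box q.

{v, w, z}

v: Diamond Box q is F. ✓
w: Diamond Box q is F. ✓
x: Diamond Box q is T. ✗
y: Diamond Box q is T. ✗
z: Diamond Box q is F. ✓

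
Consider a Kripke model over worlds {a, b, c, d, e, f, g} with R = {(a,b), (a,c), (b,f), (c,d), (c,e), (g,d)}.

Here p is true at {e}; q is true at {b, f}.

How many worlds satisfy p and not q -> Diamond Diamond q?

6

a: p and not q is F, Diamond Diamond q is T. ✓
b: p and not q is F, Diamond Diamond q is F. ✓
c: p and not q is F, Diamond Diamond q is F. ✓
d: p and not q is F, Diamond Diamond q is F. ✓
e: p and not q is T, Diamond Diamond q is F. ✗
f: p and not q is F, Diamond Diamond q is F. ✓
g: p and not q is F, Diamond Diamond q is F. ✓
Satisfying worlds: {a, b, c, d, f, g}.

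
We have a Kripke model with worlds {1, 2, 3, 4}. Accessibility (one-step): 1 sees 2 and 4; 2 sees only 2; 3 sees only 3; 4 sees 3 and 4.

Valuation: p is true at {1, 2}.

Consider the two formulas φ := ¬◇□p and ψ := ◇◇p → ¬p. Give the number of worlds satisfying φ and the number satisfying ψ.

2 and 2

For ¬◇□p:
1: ◇□p is T. ✗
2: ◇□p is T. ✗
3: ◇□p is F. ✓
4: ◇□p is F. ✓
— 2 worlds.
For ◇◇p → ¬p:
1: ◇◇p is T, ¬p is F. ✗
2: ◇◇p is T, ¬p is F. ✗
3: ◇◇p is F, ¬p is T. ✓
4: ◇◇p is F, ¬p is T. ✓
— 2 worlds.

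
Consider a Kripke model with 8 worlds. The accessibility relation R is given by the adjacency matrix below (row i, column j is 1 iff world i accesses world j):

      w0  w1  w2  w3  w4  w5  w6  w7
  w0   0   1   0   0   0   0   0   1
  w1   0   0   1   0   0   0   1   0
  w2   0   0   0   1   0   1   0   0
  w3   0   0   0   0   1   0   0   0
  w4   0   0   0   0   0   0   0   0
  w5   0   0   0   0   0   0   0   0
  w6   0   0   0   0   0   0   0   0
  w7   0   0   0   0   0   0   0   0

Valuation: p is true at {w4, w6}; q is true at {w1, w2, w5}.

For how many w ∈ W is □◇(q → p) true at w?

4

w0: successors {w1, w7}; ◇(q → p) there: w1:T, w7:F. ✗
w1: successors {w2, w6}; ◇(q → p) there: w2:T, w6:F. ✗
w2: successors {w3, w5}; ◇(q → p) there: w3:T, w5:F. ✗
w3: successors {w4}; ◇(q → p) there: w4:F. ✗
w4: no successors, so □◇(q → p) holds vacuously. ✓
w5: no successors, so □◇(q → p) holds vacuously. ✓
w6: no successors, so □◇(q → p) holds vacuously. ✓
w7: no successors, so □◇(q → p) holds vacuously. ✓
Satisfying worlds: {w4, w5, w6, w7}.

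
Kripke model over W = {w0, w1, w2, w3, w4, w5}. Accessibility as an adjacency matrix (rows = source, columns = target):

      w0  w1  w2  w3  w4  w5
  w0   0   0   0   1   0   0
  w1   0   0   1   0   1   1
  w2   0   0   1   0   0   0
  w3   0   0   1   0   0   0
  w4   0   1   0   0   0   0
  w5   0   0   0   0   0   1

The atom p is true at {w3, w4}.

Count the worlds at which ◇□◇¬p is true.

w0: successors {w3}; □◇¬p there: w3:T. ✓
w1: successors {w2, w4, w5}; □◇¬p there: w2:T, w4:T, w5:T. ✓
w2: successors {w2}; □◇¬p there: w2:T. ✓
w3: successors {w2}; □◇¬p there: w2:T. ✓
w4: successors {w1}; □◇¬p there: w1:T. ✓
w5: successors {w5}; □◇¬p there: w5:T. ✓
Satisfying worlds: {w0, w1, w2, w3, w4, w5}.

6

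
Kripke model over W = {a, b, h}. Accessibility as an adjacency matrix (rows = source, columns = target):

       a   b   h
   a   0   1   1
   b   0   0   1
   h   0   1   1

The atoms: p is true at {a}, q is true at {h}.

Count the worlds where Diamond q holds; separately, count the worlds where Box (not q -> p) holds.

For Diamond q:
a: successors {b, h}; q there: b:F, h:T. ✓
b: successors {h}; q there: h:T. ✓
h: successors {b, h}; q there: b:F, h:T. ✓
— 3 worlds.
For Box (not q -> p):
a: successors {b, h}; not q -> p there: b:F, h:T. ✗
b: successors {h}; not q -> p there: h:T. ✓
h: successors {b, h}; not q -> p there: b:F, h:T. ✗
— 1 world.

3 and 1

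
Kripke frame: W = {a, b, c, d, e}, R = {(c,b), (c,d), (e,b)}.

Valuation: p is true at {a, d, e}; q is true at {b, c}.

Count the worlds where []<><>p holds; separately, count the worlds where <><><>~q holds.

For []<><>p:
a: no successors, so []<><>p holds vacuously. ✓
b: no successors, so []<><>p holds vacuously. ✓
c: successors {b, d}; <><>p there: b:F, d:F. ✗
d: no successors, so []<><>p holds vacuously. ✓
e: successors {b}; <><>p there: b:F. ✗
— 3 worlds.
For <><><>~q:
a: no successors, so <><><>~q fails. ✗
b: no successors, so <><><>~q fails. ✗
c: successors {b, d}; <><>~q there: b:F, d:F. ✗
d: no successors, so <><><>~q fails. ✗
e: successors {b}; <><>~q there: b:F. ✗
— 0 worlds.

3 and 0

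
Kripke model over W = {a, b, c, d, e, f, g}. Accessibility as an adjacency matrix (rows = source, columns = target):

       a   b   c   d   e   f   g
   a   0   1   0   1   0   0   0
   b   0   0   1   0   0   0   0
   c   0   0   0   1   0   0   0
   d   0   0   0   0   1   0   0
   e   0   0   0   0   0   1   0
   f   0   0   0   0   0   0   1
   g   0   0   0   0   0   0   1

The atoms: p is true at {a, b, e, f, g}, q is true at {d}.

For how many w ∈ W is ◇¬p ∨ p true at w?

a: ◇¬p is T, p is T. ✓
b: ◇¬p is T, p is T. ✓
c: ◇¬p is T, p is F. ✓
d: ◇¬p is F, p is F. ✗
e: ◇¬p is F, p is T. ✓
f: ◇¬p is F, p is T. ✓
g: ◇¬p is F, p is T. ✓
Satisfying worlds: {a, b, c, e, f, g}.

6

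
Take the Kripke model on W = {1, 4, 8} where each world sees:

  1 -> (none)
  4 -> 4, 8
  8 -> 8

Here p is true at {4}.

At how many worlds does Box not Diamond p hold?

2

1: no successors, so Box not Diamond p holds vacuously. ✓
4: successors {4, 8}; not Diamond p there: 4:F, 8:T. ✗
8: successors {8}; not Diamond p there: 8:T. ✓
Satisfying worlds: {1, 8}.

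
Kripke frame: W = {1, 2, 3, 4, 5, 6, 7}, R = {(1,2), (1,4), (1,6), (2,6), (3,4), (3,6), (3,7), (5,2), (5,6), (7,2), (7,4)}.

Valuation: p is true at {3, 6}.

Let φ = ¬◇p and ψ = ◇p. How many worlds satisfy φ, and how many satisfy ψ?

3 and 4

For ¬◇p:
1: ◇p is T. ✗
2: ◇p is T. ✗
3: ◇p is T. ✗
4: ◇p is F. ✓
5: ◇p is T. ✗
6: ◇p is F. ✓
7: ◇p is F. ✓
— 3 worlds.
For ◇p:
1: successors {2, 4, 6}; p there: 2:F, 4:F, 6:T. ✓
2: successors {6}; p there: 6:T. ✓
3: successors {4, 6, 7}; p there: 4:F, 6:T, 7:F. ✓
4: no successors, so ◇p fails. ✗
5: successors {2, 6}; p there: 2:F, 6:T. ✓
6: no successors, so ◇p fails. ✗
7: successors {2, 4}; p there: 2:F, 4:F. ✗
— 4 worlds.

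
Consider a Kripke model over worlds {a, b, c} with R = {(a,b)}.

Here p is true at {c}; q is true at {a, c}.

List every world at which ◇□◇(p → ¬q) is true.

a: successors {b}; □◇(p → ¬q) there: b:T. ✓
b: no successors, so ◇□◇(p → ¬q) fails. ✗
c: no successors, so ◇□◇(p → ¬q) fails. ✗

{a}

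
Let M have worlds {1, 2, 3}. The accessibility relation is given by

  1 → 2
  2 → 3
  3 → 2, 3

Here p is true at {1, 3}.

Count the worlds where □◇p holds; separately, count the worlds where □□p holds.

3 and 1

For □◇p:
1: successors {2}; ◇p there: 2:T. ✓
2: successors {3}; ◇p there: 3:T. ✓
3: successors {2, 3}; ◇p there: 2:T, 3:T. ✓
— 3 worlds.
For □□p:
1: successors {2}; □p there: 2:T. ✓
2: successors {3}; □p there: 3:F. ✗
3: successors {2, 3}; □p there: 2:T, 3:F. ✗
— 1 world.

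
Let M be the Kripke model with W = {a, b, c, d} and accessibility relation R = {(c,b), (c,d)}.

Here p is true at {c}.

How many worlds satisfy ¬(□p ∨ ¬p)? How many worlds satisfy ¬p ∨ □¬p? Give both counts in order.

For ¬(□p ∨ ¬p):
a: □p ∨ ¬p is T. ✗
b: □p ∨ ¬p is T. ✗
c: □p ∨ ¬p is F. ✓
d: □p ∨ ¬p is T. ✗
— 1 world.
For ¬p ∨ □¬p:
a: ¬p is T, □¬p is T. ✓
b: ¬p is T, □¬p is T. ✓
c: ¬p is F, □¬p is T. ✓
d: ¬p is T, □¬p is T. ✓
— 4 worlds.

1 and 4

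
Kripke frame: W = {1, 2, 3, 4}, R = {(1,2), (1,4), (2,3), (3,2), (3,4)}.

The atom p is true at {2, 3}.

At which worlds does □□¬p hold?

{4}

1: successors {2, 4}; □¬p there: 2:F, 4:T. ✗
2: successors {3}; □¬p there: 3:F. ✗
3: successors {2, 4}; □¬p there: 2:F, 4:T. ✗
4: no successors, so □□¬p holds vacuously. ✓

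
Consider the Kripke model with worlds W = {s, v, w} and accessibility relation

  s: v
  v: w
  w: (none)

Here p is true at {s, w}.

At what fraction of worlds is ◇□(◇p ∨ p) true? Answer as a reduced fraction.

s: successors {v}; □(◇p ∨ p) there: v:T. ✓
v: successors {w}; □(◇p ∨ p) there: w:T. ✓
w: no successors, so ◇□(◇p ∨ p) fails. ✗
That's 2 of 3 worlds, so 2/3.

2/3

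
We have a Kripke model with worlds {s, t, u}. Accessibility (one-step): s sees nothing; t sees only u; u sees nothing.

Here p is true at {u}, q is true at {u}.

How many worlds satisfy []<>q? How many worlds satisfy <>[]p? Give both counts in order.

2 and 1

For []<>q:
s: no successors, so []<>q holds vacuously. ✓
t: successors {u}; <>q there: u:F. ✗
u: no successors, so []<>q holds vacuously. ✓
— 2 worlds.
For <>[]p:
s: no successors, so <>[]p fails. ✗
t: successors {u}; []p there: u:T. ✓
u: no successors, so <>[]p fails. ✗
— 1 world.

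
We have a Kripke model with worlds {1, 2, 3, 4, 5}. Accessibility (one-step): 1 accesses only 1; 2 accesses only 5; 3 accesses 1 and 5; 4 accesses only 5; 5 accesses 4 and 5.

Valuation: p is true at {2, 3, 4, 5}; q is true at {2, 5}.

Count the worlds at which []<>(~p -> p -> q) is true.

1: successors {1}; <>(~p -> p -> q) there: 1:T. ✓
2: successors {5}; <>(~p -> p -> q) there: 5:T. ✓
3: successors {1, 5}; <>(~p -> p -> q) there: 1:T, 5:T. ✓
4: successors {5}; <>(~p -> p -> q) there: 5:T. ✓
5: successors {4, 5}; <>(~p -> p -> q) there: 4:T, 5:T. ✓
Satisfying worlds: {1, 2, 3, 4, 5}.

5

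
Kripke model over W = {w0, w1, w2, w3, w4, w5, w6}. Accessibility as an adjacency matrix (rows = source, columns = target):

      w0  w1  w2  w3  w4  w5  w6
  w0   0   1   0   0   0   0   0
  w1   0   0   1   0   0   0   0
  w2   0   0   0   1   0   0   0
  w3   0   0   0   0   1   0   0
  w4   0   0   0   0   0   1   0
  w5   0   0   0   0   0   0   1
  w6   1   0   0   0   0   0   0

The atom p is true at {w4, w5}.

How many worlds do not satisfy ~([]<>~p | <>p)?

w0: []<>~p | <>p is T. ✗
w1: []<>~p | <>p is T. ✗
w2: []<>~p | <>p is F. ✓
w3: []<>~p | <>p is T. ✗
w4: []<>~p | <>p is T. ✗
w5: []<>~p | <>p is T. ✗
w6: []<>~p | <>p is T. ✗
Satisfying worlds: {w2}.
So ~([]<>~p | <>p) fails at the other 6 worlds.

6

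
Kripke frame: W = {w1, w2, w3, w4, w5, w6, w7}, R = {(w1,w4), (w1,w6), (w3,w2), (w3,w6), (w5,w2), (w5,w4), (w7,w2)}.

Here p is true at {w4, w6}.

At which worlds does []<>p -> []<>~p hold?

{w1, w2, w3, w4, w5, w6, w7}

w1: []<>p is F, []<>~p is F. ✓
w2: []<>p is T, []<>~p is T. ✓
w3: []<>p is F, []<>~p is F. ✓
w4: []<>p is T, []<>~p is T. ✓
w5: []<>p is F, []<>~p is F. ✓
w6: []<>p is T, []<>~p is T. ✓
w7: []<>p is F, []<>~p is F. ✓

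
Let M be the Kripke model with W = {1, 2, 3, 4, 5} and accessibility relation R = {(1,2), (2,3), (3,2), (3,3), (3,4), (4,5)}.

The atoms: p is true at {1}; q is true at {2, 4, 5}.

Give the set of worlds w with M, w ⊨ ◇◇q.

1: successors {2}; ◇q there: 2:F. ✗
2: successors {3}; ◇q there: 3:T. ✓
3: successors {2, 3, 4}; ◇q there: 2:F, 3:T, 4:T. ✓
4: successors {5}; ◇q there: 5:F. ✗
5: no successors, so ◇◇q fails. ✗

{2, 3}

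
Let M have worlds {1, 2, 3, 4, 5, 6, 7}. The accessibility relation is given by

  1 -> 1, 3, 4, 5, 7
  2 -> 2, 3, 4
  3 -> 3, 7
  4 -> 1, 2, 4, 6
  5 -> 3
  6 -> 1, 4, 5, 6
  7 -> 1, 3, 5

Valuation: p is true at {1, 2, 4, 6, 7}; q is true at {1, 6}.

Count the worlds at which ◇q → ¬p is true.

3

1: ◇q is T, ¬p is F. ✗
2: ◇q is F, ¬p is F. ✓
3: ◇q is F, ¬p is T. ✓
4: ◇q is T, ¬p is F. ✗
5: ◇q is F, ¬p is T. ✓
6: ◇q is T, ¬p is F. ✗
7: ◇q is T, ¬p is F. ✗
Satisfying worlds: {2, 3, 5}.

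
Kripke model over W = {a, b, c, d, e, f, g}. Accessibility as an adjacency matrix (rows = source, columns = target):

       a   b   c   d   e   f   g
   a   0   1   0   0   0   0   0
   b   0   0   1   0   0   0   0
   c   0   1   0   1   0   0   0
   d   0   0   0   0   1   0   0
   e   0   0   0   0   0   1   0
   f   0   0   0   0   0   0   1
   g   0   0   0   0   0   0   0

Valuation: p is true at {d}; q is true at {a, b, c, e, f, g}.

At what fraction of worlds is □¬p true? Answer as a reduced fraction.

6/7

a: successors {b}; ¬p there: b:T. ✓
b: successors {c}; ¬p there: c:T. ✓
c: successors {b, d}; ¬p there: b:T, d:F. ✗
d: successors {e}; ¬p there: e:T. ✓
e: successors {f}; ¬p there: f:T. ✓
f: successors {g}; ¬p there: g:T. ✓
g: no successors, so □¬p holds vacuously. ✓
That's 6 of 7 worlds, so 6/7.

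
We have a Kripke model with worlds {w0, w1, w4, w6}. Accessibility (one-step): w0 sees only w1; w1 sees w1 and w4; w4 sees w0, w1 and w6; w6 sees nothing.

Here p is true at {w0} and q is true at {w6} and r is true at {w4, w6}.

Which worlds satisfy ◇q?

w0: successors {w1}; q there: w1:F. ✗
w1: successors {w1, w4}; q there: w1:F, w4:F. ✗
w4: successors {w0, w1, w6}; q there: w0:F, w1:F, w6:T. ✓
w6: no successors, so ◇q fails. ✗

{w4}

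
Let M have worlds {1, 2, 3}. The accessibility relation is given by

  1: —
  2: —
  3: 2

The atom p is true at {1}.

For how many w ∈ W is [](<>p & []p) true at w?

1: no successors, so [](<>p & []p) holds vacuously. ✓
2: no successors, so [](<>p & []p) holds vacuously. ✓
3: successors {2}; <>p & []p there: 2:F. ✗
Satisfying worlds: {1, 2}.

2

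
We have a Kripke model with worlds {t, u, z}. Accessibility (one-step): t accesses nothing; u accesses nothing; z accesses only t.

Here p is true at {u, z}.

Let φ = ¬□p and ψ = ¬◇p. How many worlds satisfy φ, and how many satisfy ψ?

For ¬□p:
t: □p is T. ✗
u: □p is T. ✗
z: □p is F. ✓
— 1 world.
For ¬◇p:
t: ◇p is F. ✓
u: ◇p is F. ✓
z: ◇p is F. ✓
— 3 worlds.

1 and 3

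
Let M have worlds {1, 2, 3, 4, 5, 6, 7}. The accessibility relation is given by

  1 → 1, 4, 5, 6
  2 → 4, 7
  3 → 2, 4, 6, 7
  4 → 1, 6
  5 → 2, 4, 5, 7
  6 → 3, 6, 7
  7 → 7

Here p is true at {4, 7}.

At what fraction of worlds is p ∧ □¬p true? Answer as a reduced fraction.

1/7

1: p is F, □¬p is F. ✗
2: p is F, □¬p is F. ✗
3: p is F, □¬p is F. ✗
4: p is T, □¬p is T. ✓
5: p is F, □¬p is F. ✗
6: p is F, □¬p is F. ✗
7: p is T, □¬p is F. ✗
That's 1 of 7 worlds, so 1/7.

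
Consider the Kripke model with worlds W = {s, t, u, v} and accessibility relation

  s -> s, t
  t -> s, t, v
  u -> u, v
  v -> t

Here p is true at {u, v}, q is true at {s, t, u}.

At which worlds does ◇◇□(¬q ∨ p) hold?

s: successors {s, t}; ◇□(¬q ∨ p) there: s:F, t:F. ✗
t: successors {s, t, v}; ◇□(¬q ∨ p) there: s:F, t:F, v:F. ✗
u: successors {u, v}; ◇□(¬q ∨ p) there: u:T, v:F. ✓
v: successors {t}; ◇□(¬q ∨ p) there: t:F. ✗

{u}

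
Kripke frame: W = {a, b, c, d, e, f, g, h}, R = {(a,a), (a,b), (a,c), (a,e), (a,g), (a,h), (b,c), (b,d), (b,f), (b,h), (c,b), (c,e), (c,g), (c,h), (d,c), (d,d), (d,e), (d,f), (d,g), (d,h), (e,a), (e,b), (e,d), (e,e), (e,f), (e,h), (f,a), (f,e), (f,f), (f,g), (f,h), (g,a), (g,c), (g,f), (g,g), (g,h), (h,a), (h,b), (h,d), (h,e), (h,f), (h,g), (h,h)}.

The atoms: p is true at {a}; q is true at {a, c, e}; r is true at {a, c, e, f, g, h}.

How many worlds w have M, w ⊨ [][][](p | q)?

a: successors {a, b, c, e, g, h}; [][](p | q) there: a:F, b:F, c:F, e:F, g:F, h:F. ✗
b: successors {c, d, f, h}; [][](p | q) there: c:F, d:F, f:F, h:F. ✗
c: successors {b, e, g, h}; [][](p | q) there: b:F, e:F, g:F, h:F. ✗
d: successors {c, d, e, f, g, h}; [][](p | q) there: c:F, d:F, e:F, f:F, g:F, h:F. ✗
e: successors {a, b, d, e, f, h}; [][](p | q) there: a:F, b:F, d:F, e:F, f:F, h:F. ✗
f: successors {a, e, f, g, h}; [][](p | q) there: a:F, e:F, f:F, g:F, h:F. ✗
g: successors {a, c, f, g, h}; [][](p | q) there: a:F, c:F, f:F, g:F, h:F. ✗
h: successors {a, b, d, e, f, g, h}; [][](p | q) there: a:F, b:F, d:F, e:F, f:F, g:F, h:F. ✗
Satisfying worlds: ∅.

0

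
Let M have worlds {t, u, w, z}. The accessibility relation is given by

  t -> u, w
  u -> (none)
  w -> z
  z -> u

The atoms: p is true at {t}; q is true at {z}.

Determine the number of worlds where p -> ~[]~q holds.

t: p is T, ~[]~q is F. ✗
u: p is F, ~[]~q is F. ✓
w: p is F, ~[]~q is T. ✓
z: p is F, ~[]~q is F. ✓
Satisfying worlds: {u, w, z}.

3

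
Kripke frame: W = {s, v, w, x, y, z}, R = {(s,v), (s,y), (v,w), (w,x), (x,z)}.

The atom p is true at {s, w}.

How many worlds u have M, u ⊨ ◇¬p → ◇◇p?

s: ◇¬p is T, ◇◇p is T. ✓
v: ◇¬p is F, ◇◇p is F. ✓
w: ◇¬p is T, ◇◇p is F. ✗
x: ◇¬p is T, ◇◇p is F. ✗
y: ◇¬p is F, ◇◇p is F. ✓
z: ◇¬p is F, ◇◇p is F. ✓
Satisfying worlds: {s, v, y, z}.

4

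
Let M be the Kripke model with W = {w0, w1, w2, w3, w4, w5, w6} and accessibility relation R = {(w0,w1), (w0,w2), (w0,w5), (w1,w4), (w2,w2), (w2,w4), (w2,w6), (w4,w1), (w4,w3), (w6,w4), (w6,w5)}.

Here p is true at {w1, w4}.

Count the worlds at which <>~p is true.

w0: successors {w1, w2, w5}; ~p there: w1:F, w2:T, w5:T. ✓
w1: successors {w4}; ~p there: w4:F. ✗
w2: successors {w2, w4, w6}; ~p there: w2:T, w4:F, w6:T. ✓
w3: no successors, so <>~p fails. ✗
w4: successors {w1, w3}; ~p there: w1:F, w3:T. ✓
w5: no successors, so <>~p fails. ✗
w6: successors {w4, w5}; ~p there: w4:F, w5:T. ✓
Satisfying worlds: {w0, w2, w4, w6}.

4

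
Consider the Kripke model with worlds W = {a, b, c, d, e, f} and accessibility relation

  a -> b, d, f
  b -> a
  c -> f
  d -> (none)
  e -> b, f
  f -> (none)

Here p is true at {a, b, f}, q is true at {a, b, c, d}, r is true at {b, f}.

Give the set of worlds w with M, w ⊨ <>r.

{a, c, e}

a: successors {b, d, f}; r there: b:T, d:F, f:T. ✓
b: successors {a}; r there: a:F. ✗
c: successors {f}; r there: f:T. ✓
d: no successors, so <>r fails. ✗
e: successors {b, f}; r there: b:T, f:T. ✓
f: no successors, so <>r fails. ✗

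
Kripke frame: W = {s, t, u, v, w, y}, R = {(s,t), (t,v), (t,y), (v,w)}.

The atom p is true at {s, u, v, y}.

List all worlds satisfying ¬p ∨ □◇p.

s: ¬p is F, □◇p is T. ✓
t: ¬p is T, □◇p is F. ✓
u: ¬p is F, □◇p is T. ✓
v: ¬p is F, □◇p is F. ✗
w: ¬p is T, □◇p is T. ✓
y: ¬p is F, □◇p is T. ✓

{s, t, u, w, y}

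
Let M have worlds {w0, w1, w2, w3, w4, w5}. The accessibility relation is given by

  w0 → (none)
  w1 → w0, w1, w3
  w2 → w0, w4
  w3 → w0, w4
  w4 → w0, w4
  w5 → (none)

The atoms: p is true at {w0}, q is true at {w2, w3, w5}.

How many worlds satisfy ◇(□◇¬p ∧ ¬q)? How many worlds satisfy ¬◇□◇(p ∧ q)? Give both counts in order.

4 and 2

For ◇(□◇¬p ∧ ¬q):
w0: no successors, so ◇(□◇¬p ∧ ¬q) fails. ✗
w1: successors {w0, w1, w3}; □◇¬p ∧ ¬q there: w0:T, w1:F, w3:F. ✓
w2: successors {w0, w4}; □◇¬p ∧ ¬q there: w0:T, w4:F. ✓
w3: successors {w0, w4}; □◇¬p ∧ ¬q there: w0:T, w4:F. ✓
w4: successors {w0, w4}; □◇¬p ∧ ¬q there: w0:T, w4:F. ✓
w5: no successors, so ◇(□◇¬p ∧ ¬q) fails. ✗
— 4 worlds.
For ¬◇□◇(p ∧ q):
w0: ◇□◇(p ∧ q) is F. ✓
w1: ◇□◇(p ∧ q) is T. ✗
w2: ◇□◇(p ∧ q) is T. ✗
w3: ◇□◇(p ∧ q) is T. ✗
w4: ◇□◇(p ∧ q) is T. ✗
w5: ◇□◇(p ∧ q) is F. ✓
— 2 worlds.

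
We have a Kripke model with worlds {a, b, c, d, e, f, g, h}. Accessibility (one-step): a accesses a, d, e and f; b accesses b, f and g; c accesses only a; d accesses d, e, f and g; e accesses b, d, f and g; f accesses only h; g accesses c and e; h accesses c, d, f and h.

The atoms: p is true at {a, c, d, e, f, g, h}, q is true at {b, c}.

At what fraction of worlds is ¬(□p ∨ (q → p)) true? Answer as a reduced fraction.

a: □p ∨ (q → p) is T. ✗
b: □p ∨ (q → p) is F. ✓
c: □p ∨ (q → p) is T. ✗
d: □p ∨ (q → p) is T. ✗
e: □p ∨ (q → p) is T. ✗
f: □p ∨ (q → p) is T. ✗
g: □p ∨ (q → p) is T. ✗
h: □p ∨ (q → p) is T. ✗
That's 1 of 8 worlds, so 1/8.

1/8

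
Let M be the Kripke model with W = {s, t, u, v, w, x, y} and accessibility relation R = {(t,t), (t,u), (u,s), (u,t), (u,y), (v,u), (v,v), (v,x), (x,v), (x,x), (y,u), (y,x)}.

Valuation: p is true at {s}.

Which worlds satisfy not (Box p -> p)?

{w}

s: Box p -> p is T. ✗
t: Box p -> p is T. ✗
u: Box p -> p is T. ✗
v: Box p -> p is T. ✗
w: Box p -> p is F. ✓
x: Box p -> p is T. ✗
y: Box p -> p is T. ✗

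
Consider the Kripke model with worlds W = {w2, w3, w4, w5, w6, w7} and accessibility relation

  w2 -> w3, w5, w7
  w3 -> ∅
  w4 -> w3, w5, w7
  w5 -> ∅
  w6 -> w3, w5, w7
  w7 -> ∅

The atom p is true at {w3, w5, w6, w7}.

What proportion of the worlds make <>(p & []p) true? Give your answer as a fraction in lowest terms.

w2: successors {w3, w5, w7}; p & []p there: w3:T, w5:T, w7:T. ✓
w3: no successors, so <>(p & []p) fails. ✗
w4: successors {w3, w5, w7}; p & []p there: w3:T, w5:T, w7:T. ✓
w5: no successors, so <>(p & []p) fails. ✗
w6: successors {w3, w5, w7}; p & []p there: w3:T, w5:T, w7:T. ✓
w7: no successors, so <>(p & []p) fails. ✗
That's 3 of 6 worlds, so 3/6 = 1/2.

1/2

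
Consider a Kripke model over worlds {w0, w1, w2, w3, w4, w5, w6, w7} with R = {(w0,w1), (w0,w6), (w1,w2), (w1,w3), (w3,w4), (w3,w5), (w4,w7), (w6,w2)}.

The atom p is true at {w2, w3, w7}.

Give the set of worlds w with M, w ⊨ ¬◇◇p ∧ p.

w0: ¬◇◇p is F, p is F. ✗
w1: ¬◇◇p is T, p is F. ✗
w2: ¬◇◇p is T, p is T. ✓
w3: ¬◇◇p is F, p is T. ✗
w4: ¬◇◇p is T, p is F. ✗
w5: ¬◇◇p is T, p is F. ✗
w6: ¬◇◇p is T, p is F. ✗
w7: ¬◇◇p is T, p is T. ✓

{w2, w7}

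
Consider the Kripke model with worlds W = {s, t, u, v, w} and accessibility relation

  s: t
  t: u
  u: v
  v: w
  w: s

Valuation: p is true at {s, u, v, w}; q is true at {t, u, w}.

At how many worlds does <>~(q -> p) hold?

s: successors {t}; ~(q -> p) there: t:T. ✓
t: successors {u}; ~(q -> p) there: u:F. ✗
u: successors {v}; ~(q -> p) there: v:F. ✗
v: successors {w}; ~(q -> p) there: w:F. ✗
w: successors {s}; ~(q -> p) there: s:F. ✗
Satisfying worlds: {s}.

1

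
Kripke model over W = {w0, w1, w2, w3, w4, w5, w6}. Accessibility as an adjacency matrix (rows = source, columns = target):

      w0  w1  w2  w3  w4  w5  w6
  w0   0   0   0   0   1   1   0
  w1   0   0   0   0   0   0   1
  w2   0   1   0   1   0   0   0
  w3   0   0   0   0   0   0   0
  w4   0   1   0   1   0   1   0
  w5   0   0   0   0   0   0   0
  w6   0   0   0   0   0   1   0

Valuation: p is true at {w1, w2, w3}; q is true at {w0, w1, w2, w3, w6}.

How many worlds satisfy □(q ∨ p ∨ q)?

4

w0: successors {w4, w5}; q ∨ p ∨ q there: w4:F, w5:F. ✗
w1: successors {w6}; q ∨ p ∨ q there: w6:T. ✓
w2: successors {w1, w3}; q ∨ p ∨ q there: w1:T, w3:T. ✓
w3: no successors, so □(q ∨ p ∨ q) holds vacuously. ✓
w4: successors {w1, w3, w5}; q ∨ p ∨ q there: w1:T, w3:T, w5:F. ✗
w5: no successors, so □(q ∨ p ∨ q) holds vacuously. ✓
w6: successors {w5}; q ∨ p ∨ q there: w5:F. ✗
Satisfying worlds: {w1, w2, w3, w5}.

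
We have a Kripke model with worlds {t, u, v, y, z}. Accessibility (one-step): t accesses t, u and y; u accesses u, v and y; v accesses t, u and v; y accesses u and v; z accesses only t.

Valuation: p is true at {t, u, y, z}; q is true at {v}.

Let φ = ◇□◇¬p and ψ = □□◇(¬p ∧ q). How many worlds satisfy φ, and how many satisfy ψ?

4 and 0

For ◇□◇¬p:
t: successors {t, u, y}; □◇¬p there: t:F, u:T, y:T. ✓
u: successors {u, v, y}; □◇¬p there: u:T, v:F, y:T. ✓
v: successors {t, u, v}; □◇¬p there: t:F, u:T, v:F. ✓
y: successors {u, v}; □◇¬p there: u:T, v:F. ✓
z: successors {t}; □◇¬p there: t:F. ✗
— 4 worlds.
For □□◇(¬p ∧ q):
t: successors {t, u, y}; □◇(¬p ∧ q) there: t:F, u:T, y:T. ✗
u: successors {u, v, y}; □◇(¬p ∧ q) there: u:T, v:F, y:T. ✗
v: successors {t, u, v}; □◇(¬p ∧ q) there: t:F, u:T, v:F. ✗
y: successors {u, v}; □◇(¬p ∧ q) there: u:T, v:F. ✗
z: successors {t}; □◇(¬p ∧ q) there: t:F. ✗
— 0 worlds.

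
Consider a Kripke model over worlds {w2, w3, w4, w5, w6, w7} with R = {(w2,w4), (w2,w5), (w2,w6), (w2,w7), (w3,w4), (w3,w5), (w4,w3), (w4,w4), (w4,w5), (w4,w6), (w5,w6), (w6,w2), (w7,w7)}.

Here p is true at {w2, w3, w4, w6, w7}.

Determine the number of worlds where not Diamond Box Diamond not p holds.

w2: Diamond Box Diamond not p is T. ✗
w3: Diamond Box Diamond not p is F. ✓
w4: Diamond Box Diamond not p is T. ✗
w5: Diamond Box Diamond not p is T. ✗
w6: Diamond Box Diamond not p is F. ✓
w7: Diamond Box Diamond not p is F. ✓
Satisfying worlds: {w3, w6, w7}.

3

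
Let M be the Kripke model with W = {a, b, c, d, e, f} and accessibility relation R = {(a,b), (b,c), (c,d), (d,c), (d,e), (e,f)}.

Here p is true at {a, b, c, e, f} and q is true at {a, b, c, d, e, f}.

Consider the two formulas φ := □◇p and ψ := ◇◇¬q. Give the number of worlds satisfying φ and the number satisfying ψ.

For □◇p:
a: successors {b}; ◇p there: b:T. ✓
b: successors {c}; ◇p there: c:F. ✗
c: successors {d}; ◇p there: d:T. ✓
d: successors {c, e}; ◇p there: c:F, e:T. ✗
e: successors {f}; ◇p there: f:F. ✗
f: no successors, so □◇p holds vacuously. ✓
— 3 worlds.
For ◇◇¬q:
a: successors {b}; ◇¬q there: b:F. ✗
b: successors {c}; ◇¬q there: c:F. ✗
c: successors {d}; ◇¬q there: d:F. ✗
d: successors {c, e}; ◇¬q there: c:F, e:F. ✗
e: successors {f}; ◇¬q there: f:F. ✗
f: no successors, so ◇◇¬q fails. ✗
— 0 worlds.

3 and 0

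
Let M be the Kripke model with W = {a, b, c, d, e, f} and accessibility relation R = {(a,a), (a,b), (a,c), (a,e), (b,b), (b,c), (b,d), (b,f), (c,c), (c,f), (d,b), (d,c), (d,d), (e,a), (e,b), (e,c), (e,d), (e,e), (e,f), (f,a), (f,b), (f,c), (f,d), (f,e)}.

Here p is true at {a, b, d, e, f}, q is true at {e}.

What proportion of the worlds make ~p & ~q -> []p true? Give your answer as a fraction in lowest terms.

a: ~p & ~q is F, []p is F. ✓
b: ~p & ~q is F, []p is F. ✓
c: ~p & ~q is T, []p is F. ✗
d: ~p & ~q is F, []p is F. ✓
e: ~p & ~q is F, []p is F. ✓
f: ~p & ~q is F, []p is F. ✓
That's 5 of 6 worlds, so 5/6.

5/6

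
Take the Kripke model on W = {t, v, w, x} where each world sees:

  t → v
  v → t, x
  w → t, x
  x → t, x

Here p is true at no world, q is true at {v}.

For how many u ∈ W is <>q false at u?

t: successors {v}; q there: v:T. ✓
v: successors {t, x}; q there: t:F, x:F. ✗
w: successors {t, x}; q there: t:F, x:F. ✗
x: successors {t, x}; q there: t:F, x:F. ✗
Satisfying worlds: {t}.
So <>q fails at the other 3 worlds.

3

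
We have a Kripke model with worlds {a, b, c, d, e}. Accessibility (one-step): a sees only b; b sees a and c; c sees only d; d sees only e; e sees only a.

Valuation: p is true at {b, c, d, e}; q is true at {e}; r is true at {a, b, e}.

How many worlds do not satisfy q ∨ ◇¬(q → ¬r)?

3

a: q is F, ◇¬(q → ¬r) is F. ✗
b: q is F, ◇¬(q → ¬r) is F. ✗
c: q is F, ◇¬(q → ¬r) is F. ✗
d: q is F, ◇¬(q → ¬r) is T. ✓
e: q is T, ◇¬(q → ¬r) is F. ✓
Satisfying worlds: {d, e}.
So q ∨ ◇¬(q → ¬r) fails at the other 3 worlds.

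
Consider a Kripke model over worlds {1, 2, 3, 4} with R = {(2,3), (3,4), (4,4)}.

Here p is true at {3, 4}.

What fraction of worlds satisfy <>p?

3/4

1: no successors, so <>p fails. ✗
2: successors {3}; p there: 3:T. ✓
3: successors {4}; p there: 4:T. ✓
4: successors {4}; p there: 4:T. ✓
That's 3 of 4 worlds, so 3/4.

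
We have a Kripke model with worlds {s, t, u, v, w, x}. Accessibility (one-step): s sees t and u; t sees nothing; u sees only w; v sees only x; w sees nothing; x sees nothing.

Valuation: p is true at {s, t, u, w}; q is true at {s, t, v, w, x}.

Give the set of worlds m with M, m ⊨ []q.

s: successors {t, u}; q there: t:T, u:F. ✗
t: no successors, so []q holds vacuously. ✓
u: successors {w}; q there: w:T. ✓
v: successors {x}; q there: x:T. ✓
w: no successors, so []q holds vacuously. ✓
x: no successors, so []q holds vacuously. ✓

{t, u, v, w, x}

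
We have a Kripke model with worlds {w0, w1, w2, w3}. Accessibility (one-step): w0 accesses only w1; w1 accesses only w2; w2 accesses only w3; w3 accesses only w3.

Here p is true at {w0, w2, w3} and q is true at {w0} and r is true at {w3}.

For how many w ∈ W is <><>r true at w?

3

w0: successors {w1}; <>r there: w1:F. ✗
w1: successors {w2}; <>r there: w2:T. ✓
w2: successors {w3}; <>r there: w3:T. ✓
w3: successors {w3}; <>r there: w3:T. ✓
Satisfying worlds: {w1, w2, w3}.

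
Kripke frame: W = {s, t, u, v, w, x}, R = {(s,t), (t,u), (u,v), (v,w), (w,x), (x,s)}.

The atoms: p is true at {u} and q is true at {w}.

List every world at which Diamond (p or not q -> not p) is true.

{s, u, v, w, x}

s: successors {t}; p or not q -> not p there: t:T. ✓
t: successors {u}; p or not q -> not p there: u:F. ✗
u: successors {v}; p or not q -> not p there: v:T. ✓
v: successors {w}; p or not q -> not p there: w:T. ✓
w: successors {x}; p or not q -> not p there: x:T. ✓
x: successors {s}; p or not q -> not p there: s:T. ✓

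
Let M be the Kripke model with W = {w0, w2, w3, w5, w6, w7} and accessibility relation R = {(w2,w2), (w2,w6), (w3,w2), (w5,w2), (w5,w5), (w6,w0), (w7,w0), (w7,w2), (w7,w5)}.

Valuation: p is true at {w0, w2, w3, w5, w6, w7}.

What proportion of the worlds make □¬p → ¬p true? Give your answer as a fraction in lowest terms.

w0: □¬p is T, ¬p is F. ✗
w2: □¬p is F, ¬p is F. ✓
w3: □¬p is F, ¬p is F. ✓
w5: □¬p is F, ¬p is F. ✓
w6: □¬p is F, ¬p is F. ✓
w7: □¬p is F, ¬p is F. ✓
That's 5 of 6 worlds, so 5/6.

5/6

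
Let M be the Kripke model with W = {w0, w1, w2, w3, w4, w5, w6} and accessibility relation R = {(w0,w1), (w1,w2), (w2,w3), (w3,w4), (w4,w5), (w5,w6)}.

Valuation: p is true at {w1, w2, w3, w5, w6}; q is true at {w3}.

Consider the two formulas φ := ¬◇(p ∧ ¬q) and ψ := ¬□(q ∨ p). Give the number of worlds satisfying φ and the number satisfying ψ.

For ¬◇(p ∧ ¬q):
w0: ◇(p ∧ ¬q) is T. ✗
w1: ◇(p ∧ ¬q) is T. ✗
w2: ◇(p ∧ ¬q) is F. ✓
w3: ◇(p ∧ ¬q) is F. ✓
w4: ◇(p ∧ ¬q) is T. ✗
w5: ◇(p ∧ ¬q) is T. ✗
w6: ◇(p ∧ ¬q) is F. ✓
— 3 worlds.
For ¬□(q ∨ p):
w0: □(q ∨ p) is T. ✗
w1: □(q ∨ p) is T. ✗
w2: □(q ∨ p) is T. ✗
w3: □(q ∨ p) is F. ✓
w4: □(q ∨ p) is T. ✗
w5: □(q ∨ p) is T. ✗
w6: □(q ∨ p) is T. ✗
— 1 world.

3 and 1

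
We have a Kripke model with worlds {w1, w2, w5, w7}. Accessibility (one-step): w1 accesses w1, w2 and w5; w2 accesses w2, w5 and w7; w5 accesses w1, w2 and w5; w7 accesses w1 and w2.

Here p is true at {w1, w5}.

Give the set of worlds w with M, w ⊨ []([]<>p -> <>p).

{w1, w2, w5, w7}

w1: successors {w1, w2, w5}; []<>p -> <>p there: w1:T, w2:T, w5:T. ✓
w2: successors {w2, w5, w7}; []<>p -> <>p there: w2:T, w5:T, w7:T. ✓
w5: successors {w1, w2, w5}; []<>p -> <>p there: w1:T, w2:T, w5:T. ✓
w7: successors {w1, w2}; []<>p -> <>p there: w1:T, w2:T. ✓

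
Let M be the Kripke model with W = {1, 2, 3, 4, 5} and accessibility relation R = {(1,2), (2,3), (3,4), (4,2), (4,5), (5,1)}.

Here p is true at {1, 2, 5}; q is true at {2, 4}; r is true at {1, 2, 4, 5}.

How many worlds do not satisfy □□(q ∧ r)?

1: successors {2}; □(q ∧ r) there: 2:F. ✗
2: successors {3}; □(q ∧ r) there: 3:T. ✓
3: successors {4}; □(q ∧ r) there: 4:F. ✗
4: successors {2, 5}; □(q ∧ r) there: 2:F, 5:F. ✗
5: successors {1}; □(q ∧ r) there: 1:T. ✓
Satisfying worlds: {2, 5}.
So □□(q ∧ r) fails at the other 3 worlds.

3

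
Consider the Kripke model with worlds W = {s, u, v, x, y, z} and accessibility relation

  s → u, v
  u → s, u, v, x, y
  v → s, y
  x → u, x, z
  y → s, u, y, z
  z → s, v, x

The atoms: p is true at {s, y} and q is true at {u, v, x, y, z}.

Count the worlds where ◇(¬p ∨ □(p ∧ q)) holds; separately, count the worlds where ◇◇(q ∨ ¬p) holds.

5 and 6

For ◇(¬p ∨ □(p ∧ q)):
s: successors {u, v}; ¬p ∨ □(p ∧ q) there: u:T, v:T. ✓
u: successors {s, u, v, x, y}; ¬p ∨ □(p ∧ q) there: s:F, u:T, v:T, x:T, y:F. ✓
v: successors {s, y}; ¬p ∨ □(p ∧ q) there: s:F, y:F. ✗
x: successors {u, x, z}; ¬p ∨ □(p ∧ q) there: u:T, x:T, z:T. ✓
y: successors {s, u, y, z}; ¬p ∨ □(p ∧ q) there: s:F, u:T, y:F, z:T. ✓
z: successors {s, v, x}; ¬p ∨ □(p ∧ q) there: s:F, v:T, x:T. ✓
— 5 worlds.
For ◇◇(q ∨ ¬p):
s: successors {u, v}; ◇(q ∨ ¬p) there: u:T, v:T. ✓
u: successors {s, u, v, x, y}; ◇(q ∨ ¬p) there: s:T, u:T, v:T, x:T, y:T. ✓
v: successors {s, y}; ◇(q ∨ ¬p) there: s:T, y:T. ✓
x: successors {u, x, z}; ◇(q ∨ ¬p) there: u:T, x:T, z:T. ✓
y: successors {s, u, y, z}; ◇(q ∨ ¬p) there: s:T, u:T, y:T, z:T. ✓
z: successors {s, v, x}; ◇(q ∨ ¬p) there: s:T, v:T, x:T. ✓
— 6 worlds.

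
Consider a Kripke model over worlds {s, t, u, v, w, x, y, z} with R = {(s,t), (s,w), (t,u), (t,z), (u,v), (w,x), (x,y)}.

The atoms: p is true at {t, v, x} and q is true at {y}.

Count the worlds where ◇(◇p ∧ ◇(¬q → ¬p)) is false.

s: successors {t, w}; ◇p ∧ ◇(¬q → ¬p) there: t:F, w:F. ✗
t: successors {u, z}; ◇p ∧ ◇(¬q → ¬p) there: u:F, z:F. ✗
u: successors {v}; ◇p ∧ ◇(¬q → ¬p) there: v:F. ✗
v: no successors, so ◇(◇p ∧ ◇(¬q → ¬p)) fails. ✗
w: successors {x}; ◇p ∧ ◇(¬q → ¬p) there: x:F. ✗
x: successors {y}; ◇p ∧ ◇(¬q → ¬p) there: y:F. ✗
y: no successors, so ◇(◇p ∧ ◇(¬q → ¬p)) fails. ✗
z: no successors, so ◇(◇p ∧ ◇(¬q → ¬p)) fails. ✗
Satisfying worlds: ∅.
So ◇(◇p ∧ ◇(¬q → ¬p)) fails at the other 8 worlds.

8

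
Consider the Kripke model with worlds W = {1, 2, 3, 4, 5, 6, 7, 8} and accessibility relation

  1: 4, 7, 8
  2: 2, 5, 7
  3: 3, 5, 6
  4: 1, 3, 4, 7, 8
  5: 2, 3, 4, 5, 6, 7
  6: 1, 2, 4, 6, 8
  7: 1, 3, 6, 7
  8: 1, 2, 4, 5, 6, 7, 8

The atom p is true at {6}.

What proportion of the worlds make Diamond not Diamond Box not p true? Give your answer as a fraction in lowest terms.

1: successors {4, 7, 8}; not Diamond Box not p there: 4:F, 7:F, 8:F. ✗
2: successors {2, 5, 7}; not Diamond Box not p there: 2:F, 5:F, 7:F. ✗
3: successors {3, 5, 6}; not Diamond Box not p there: 3:T, 5:F, 6:F. ✓
4: successors {1, 3, 4, 7, 8}; not Diamond Box not p there: 1:F, 3:T, 4:F, 7:F, 8:F. ✓
5: successors {2, 3, 4, 5, 6, 7}; not Diamond Box not p there: 2:F, 3:T, 4:F, 5:F, 6:F, 7:F. ✓
6: successors {1, 2, 4, 6, 8}; not Diamond Box not p there: 1:F, 2:F, 4:F, 6:F, 8:F. ✗
7: successors {1, 3, 6, 7}; not Diamond Box not p there: 1:F, 3:T, 6:F, 7:F. ✓
8: successors {1, 2, 4, 5, 6, 7, 8}; not Diamond Box not p there: 1:F, 2:F, 4:F, 5:F, 6:F, 7:F, 8:F. ✗
That's 4 of 8 worlds, so 4/8 = 1/2.

1/2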